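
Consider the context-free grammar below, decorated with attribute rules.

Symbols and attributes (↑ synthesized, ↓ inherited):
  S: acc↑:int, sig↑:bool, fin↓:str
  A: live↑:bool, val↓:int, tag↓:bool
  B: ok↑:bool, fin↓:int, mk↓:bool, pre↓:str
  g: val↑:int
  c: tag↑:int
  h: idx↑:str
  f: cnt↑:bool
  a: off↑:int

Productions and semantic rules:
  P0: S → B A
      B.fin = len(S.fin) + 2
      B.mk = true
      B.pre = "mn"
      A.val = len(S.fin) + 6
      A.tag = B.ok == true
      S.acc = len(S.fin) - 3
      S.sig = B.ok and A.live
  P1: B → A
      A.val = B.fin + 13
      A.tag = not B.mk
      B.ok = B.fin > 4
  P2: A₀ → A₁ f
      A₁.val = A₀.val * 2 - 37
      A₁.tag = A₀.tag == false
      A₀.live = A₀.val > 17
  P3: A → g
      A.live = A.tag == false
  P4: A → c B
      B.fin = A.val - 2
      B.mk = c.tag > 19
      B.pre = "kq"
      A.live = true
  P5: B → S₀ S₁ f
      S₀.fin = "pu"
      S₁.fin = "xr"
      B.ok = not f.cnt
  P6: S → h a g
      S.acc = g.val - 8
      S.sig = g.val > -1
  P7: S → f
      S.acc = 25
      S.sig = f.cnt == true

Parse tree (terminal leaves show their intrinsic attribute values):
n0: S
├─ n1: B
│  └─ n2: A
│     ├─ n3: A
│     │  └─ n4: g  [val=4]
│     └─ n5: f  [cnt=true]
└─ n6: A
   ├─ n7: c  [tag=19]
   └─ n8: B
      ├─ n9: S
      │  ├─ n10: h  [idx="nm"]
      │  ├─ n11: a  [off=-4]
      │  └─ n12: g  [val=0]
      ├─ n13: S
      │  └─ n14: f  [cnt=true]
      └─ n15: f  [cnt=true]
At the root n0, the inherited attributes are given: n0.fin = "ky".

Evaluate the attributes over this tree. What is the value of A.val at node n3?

-3

1. n0.fin = "ky"  [given at root]
2. n1.fin = 4  [len(S.fin) + 2]
3. n1.mk = true  [true]
4. n1.pre = "mn"  ["mn"]
5. n2.val = 17  [B.fin + 13]
6. n2.tag = false  [not B.mk]
7. n3.val = -3  [A₀.val * 2 - 37]
8. n3.tag = true  [A₀.tag == false]
9. n4.val = 4  [terminal]
10. n3.live = false  [A.tag == false]
11. n5.cnt = true  [terminal]
12. n2.live = false  [A₀.val > 17]
13. n1.ok = false  [B.fin > 4]
14. n6.val = 8  [len(S.fin) + 6]
15. n6.tag = false  [B.ok == true]
16. n7.tag = 19  [terminal]
17. n8.fin = 6  [A.val - 2]
18. n8.mk = false  [c.tag > 19]
19. n8.pre = "kq"  ["kq"]
20. n9.fin = "pu"  ["pu"]
21. n10.idx = "nm"  [terminal]
22. n11.off = -4  [terminal]
23. n12.val = 0  [terminal]
24. n9.acc = -8  [g.val - 8]
25. n9.sig = true  [g.val > -1]
26. n13.fin = "xr"  ["xr"]
27. n14.cnt = true  [terminal]
28. n13.acc = 25  [25]
29. n13.sig = true  [f.cnt == true]
30. n15.cnt = true  [terminal]
31. n8.ok = false  [not f.cnt]
32. n6.live = true  [true]
33. n0.acc = -1  [len(S.fin) - 3]
34. n0.sig = false  [B.ok and A.live]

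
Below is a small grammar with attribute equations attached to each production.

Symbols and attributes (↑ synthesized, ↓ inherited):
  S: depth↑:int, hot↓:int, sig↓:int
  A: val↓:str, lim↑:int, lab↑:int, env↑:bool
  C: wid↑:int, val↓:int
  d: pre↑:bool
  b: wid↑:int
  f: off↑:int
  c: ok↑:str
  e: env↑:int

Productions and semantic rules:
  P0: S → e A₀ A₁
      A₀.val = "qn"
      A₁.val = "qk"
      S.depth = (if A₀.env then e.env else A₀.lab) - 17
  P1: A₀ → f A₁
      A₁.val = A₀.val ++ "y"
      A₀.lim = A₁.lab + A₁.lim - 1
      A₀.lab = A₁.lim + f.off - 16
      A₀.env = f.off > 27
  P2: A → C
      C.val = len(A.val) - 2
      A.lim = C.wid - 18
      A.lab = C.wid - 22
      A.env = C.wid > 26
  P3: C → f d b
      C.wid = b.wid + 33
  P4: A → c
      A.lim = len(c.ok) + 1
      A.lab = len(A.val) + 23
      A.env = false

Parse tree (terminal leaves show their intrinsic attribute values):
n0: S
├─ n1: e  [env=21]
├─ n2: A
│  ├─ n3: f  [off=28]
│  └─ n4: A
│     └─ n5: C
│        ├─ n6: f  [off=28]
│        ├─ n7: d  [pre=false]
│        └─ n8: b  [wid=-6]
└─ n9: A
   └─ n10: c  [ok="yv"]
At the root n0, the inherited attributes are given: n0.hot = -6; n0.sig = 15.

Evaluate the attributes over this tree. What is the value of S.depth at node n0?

4

1. n0.hot = -6  [given at root]
2. n0.sig = 15  [given at root]
3. n1.env = 21  [terminal]
4. n2.val = "qn"  ["qn"]
5. n3.off = 28  [terminal]
6. n4.val = "qny"  [A₀.val ++ "y"]
7. n5.val = 1  [len(A.val) - 2]
8. n6.off = 28  [terminal]
9. n7.pre = false  [terminal]
10. n8.wid = -6  [terminal]
11. n5.wid = 27  [b.wid + 33]
12. n4.lim = 9  [C.wid - 18]
13. n4.lab = 5  [C.wid - 22]
14. n4.env = true  [C.wid > 26]
15. n2.lim = 13  [A₁.lab + A₁.lim - 1]
16. n2.lab = 21  [A₁.lim + f.off - 16]
17. n2.env = true  [f.off > 27]
18. n9.val = "qk"  ["qk"]
19. n10.ok = "yv"  [terminal]
20. n9.lim = 3  [len(c.ok) + 1]
21. n9.lab = 25  [len(A.val) + 23]
22. n9.env = false  [false]
23. n0.depth = 4  [(if A₀.env then e.env else A₀.lab) - 17]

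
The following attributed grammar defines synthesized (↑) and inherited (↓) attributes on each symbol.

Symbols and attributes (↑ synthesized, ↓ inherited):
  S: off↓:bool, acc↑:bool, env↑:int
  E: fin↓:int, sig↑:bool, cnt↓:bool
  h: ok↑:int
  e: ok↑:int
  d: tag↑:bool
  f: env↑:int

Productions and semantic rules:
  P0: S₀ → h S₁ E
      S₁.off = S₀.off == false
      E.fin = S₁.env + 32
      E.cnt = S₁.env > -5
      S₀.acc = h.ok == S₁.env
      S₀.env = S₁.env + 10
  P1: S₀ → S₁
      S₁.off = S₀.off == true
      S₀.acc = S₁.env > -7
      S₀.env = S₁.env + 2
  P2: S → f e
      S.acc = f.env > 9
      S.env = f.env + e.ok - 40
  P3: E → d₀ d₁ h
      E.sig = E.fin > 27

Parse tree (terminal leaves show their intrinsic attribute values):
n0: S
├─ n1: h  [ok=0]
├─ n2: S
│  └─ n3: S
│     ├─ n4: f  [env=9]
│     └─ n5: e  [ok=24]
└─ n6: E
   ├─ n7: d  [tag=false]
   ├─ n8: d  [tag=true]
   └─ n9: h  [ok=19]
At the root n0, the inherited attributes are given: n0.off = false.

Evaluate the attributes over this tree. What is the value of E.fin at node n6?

1. n0.off = false  [given at root]
2. n1.ok = 0  [terminal]
3. n2.off = true  [S₀.off == false]
4. n3.off = true  [S₀.off == true]
5. n4.env = 9  [terminal]
6. n5.ok = 24  [terminal]
7. n3.acc = false  [f.env > 9]
8. n3.env = -7  [f.env + e.ok - 40]
9. n2.acc = false  [S₁.env > -7]
10. n2.env = -5  [S₁.env + 2]
11. n6.fin = 27  [S₁.env + 32]
12. n6.cnt = false  [S₁.env > -5]
13. n7.tag = false  [terminal]
14. n8.tag = true  [terminal]
15. n9.ok = 19  [terminal]
16. n6.sig = false  [E.fin > 27]
17. n0.acc = false  [h.ok == S₁.env]
18. n0.env = 5  [S₁.env + 10]

27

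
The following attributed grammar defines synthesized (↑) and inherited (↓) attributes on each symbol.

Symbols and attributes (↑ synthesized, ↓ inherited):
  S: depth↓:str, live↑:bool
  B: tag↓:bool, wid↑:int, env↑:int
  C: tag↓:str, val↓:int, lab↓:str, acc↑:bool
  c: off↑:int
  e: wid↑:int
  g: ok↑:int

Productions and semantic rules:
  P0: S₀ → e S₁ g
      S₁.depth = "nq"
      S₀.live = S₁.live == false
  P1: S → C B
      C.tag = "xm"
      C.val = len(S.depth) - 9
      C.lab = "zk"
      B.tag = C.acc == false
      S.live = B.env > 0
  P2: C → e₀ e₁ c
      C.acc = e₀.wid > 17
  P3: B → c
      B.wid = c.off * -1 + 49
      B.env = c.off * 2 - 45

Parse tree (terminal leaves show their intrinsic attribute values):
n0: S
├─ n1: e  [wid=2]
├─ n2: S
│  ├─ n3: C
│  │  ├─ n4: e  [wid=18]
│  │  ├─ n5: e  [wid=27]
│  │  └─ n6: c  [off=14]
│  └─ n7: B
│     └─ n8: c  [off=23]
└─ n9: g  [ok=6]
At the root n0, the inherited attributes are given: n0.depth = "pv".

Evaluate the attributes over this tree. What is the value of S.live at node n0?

false

1. n0.depth = "pv"  [given at root]
2. n1.wid = 2  [terminal]
3. n2.depth = "nq"  ["nq"]
4. n3.tag = "xm"  ["xm"]
5. n3.val = -7  [len(S.depth) - 9]
6. n3.lab = "zk"  ["zk"]
7. n4.wid = 18  [terminal]
8. n5.wid = 27  [terminal]
9. n6.off = 14  [terminal]
10. n3.acc = true  [e₀.wid > 17]
11. n7.tag = false  [C.acc == false]
12. n8.off = 23  [terminal]
13. n7.wid = 26  [c.off * -1 + 49]
14. n7.env = 1  [c.off * 2 - 45]
15. n2.live = true  [B.env > 0]
16. n9.ok = 6  [terminal]
17. n0.live = false  [S₁.live == false]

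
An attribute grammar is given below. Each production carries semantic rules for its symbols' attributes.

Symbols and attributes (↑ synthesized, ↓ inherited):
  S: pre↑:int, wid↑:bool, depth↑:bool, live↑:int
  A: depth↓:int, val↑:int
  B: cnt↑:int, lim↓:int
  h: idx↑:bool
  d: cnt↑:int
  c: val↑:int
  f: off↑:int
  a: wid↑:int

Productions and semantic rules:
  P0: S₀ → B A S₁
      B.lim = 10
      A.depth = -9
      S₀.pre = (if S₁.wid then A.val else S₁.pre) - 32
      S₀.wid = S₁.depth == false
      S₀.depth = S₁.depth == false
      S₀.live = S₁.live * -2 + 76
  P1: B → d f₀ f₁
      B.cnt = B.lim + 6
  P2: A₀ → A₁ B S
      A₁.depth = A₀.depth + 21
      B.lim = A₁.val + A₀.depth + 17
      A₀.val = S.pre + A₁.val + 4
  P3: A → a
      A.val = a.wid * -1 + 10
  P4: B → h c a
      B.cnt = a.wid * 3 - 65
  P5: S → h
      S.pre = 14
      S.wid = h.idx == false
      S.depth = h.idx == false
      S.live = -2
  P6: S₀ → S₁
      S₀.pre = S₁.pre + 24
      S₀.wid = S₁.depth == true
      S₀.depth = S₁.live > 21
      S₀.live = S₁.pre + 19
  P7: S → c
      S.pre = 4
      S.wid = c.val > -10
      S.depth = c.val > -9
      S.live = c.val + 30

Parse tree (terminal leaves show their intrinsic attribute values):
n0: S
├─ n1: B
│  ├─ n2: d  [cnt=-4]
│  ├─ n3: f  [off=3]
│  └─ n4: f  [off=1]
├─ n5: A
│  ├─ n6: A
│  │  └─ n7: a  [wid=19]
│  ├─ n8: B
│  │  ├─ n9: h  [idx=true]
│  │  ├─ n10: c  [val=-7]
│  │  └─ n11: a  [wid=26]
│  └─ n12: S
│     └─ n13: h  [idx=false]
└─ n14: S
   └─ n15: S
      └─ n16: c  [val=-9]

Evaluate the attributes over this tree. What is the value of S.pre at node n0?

1. n1.lim = 10  [10]
2. n2.cnt = -4  [terminal]
3. n3.off = 3  [terminal]
4. n4.off = 1  [terminal]
5. n1.cnt = 16  [B.lim + 6]
6. n5.depth = -9  [-9]
7. n6.depth = 12  [A₀.depth + 21]
8. n7.wid = 19  [terminal]
9. n6.val = -9  [a.wid * -1 + 10]
10. n8.lim = -1  [A₁.val + A₀.depth + 17]
11. n9.idx = true  [terminal]
12. n10.val = -7  [terminal]
13. n11.wid = 26  [terminal]
14. n8.cnt = 13  [a.wid * 3 - 65]
15. n13.idx = false  [terminal]
16. n12.pre = 14  [14]
17. n12.wid = true  [h.idx == false]
18. n12.depth = true  [h.idx == false]
19. n12.live = -2  [-2]
20. n5.val = 9  [S.pre + A₁.val + 4]
21. n16.val = -9  [terminal]
22. n15.pre = 4  [4]
23. n15.wid = true  [c.val > -10]
24. n15.depth = false  [c.val > -9]
25. n15.live = 21  [c.val + 30]
26. n14.pre = 28  [S₁.pre + 24]
27. n14.wid = false  [S₁.depth == true]
28. n14.depth = false  [S₁.live > 21]
29. n14.live = 23  [S₁.pre + 19]
30. n0.pre = -4  [(if S₁.wid then A.val else S₁.pre) - 32]
31. n0.wid = true  [S₁.depth == false]
32. n0.depth = true  [S₁.depth == false]
33. n0.live = 30  [S₁.live * -2 + 76]

-4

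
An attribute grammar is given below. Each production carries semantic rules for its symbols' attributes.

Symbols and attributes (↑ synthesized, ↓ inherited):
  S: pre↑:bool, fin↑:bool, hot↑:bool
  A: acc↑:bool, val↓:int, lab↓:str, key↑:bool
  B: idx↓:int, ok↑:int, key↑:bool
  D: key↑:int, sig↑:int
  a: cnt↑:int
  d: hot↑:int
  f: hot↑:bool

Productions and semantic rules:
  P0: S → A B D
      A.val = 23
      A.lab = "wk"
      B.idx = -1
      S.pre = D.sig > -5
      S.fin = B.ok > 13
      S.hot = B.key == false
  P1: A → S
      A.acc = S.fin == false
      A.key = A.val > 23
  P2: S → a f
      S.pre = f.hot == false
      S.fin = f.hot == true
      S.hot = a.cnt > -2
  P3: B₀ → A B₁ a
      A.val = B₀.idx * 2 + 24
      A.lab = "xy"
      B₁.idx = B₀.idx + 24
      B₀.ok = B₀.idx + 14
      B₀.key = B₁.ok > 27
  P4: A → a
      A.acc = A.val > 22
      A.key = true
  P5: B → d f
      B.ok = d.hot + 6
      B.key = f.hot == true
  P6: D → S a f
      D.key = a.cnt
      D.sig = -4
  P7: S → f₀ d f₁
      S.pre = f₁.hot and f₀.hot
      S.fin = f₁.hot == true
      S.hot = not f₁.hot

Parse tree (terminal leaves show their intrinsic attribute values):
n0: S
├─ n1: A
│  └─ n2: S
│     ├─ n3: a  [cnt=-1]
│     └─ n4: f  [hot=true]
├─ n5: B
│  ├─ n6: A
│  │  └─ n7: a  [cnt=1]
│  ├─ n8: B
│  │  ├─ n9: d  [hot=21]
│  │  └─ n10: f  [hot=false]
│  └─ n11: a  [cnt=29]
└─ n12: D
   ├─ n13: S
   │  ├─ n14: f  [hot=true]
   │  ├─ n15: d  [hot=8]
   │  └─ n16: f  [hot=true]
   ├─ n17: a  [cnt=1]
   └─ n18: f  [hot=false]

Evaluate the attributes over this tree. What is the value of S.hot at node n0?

true

1. n1.val = 23  [23]
2. n1.lab = "wk"  ["wk"]
3. n3.cnt = -1  [terminal]
4. n4.hot = true  [terminal]
5. n2.pre = false  [f.hot == false]
6. n2.fin = true  [f.hot == true]
7. n2.hot = true  [a.cnt > -2]
8. n1.acc = false  [S.fin == false]
9. n1.key = false  [A.val > 23]
10. n5.idx = -1  [-1]
11. n6.val = 22  [B₀.idx * 2 + 24]
12. n6.lab = "xy"  ["xy"]
13. n7.cnt = 1  [terminal]
14. n6.acc = false  [A.val > 22]
15. n6.key = true  [true]
16. n8.idx = 23  [B₀.idx + 24]
17. n9.hot = 21  [terminal]
18. n10.hot = false  [terminal]
19. n8.ok = 27  [d.hot + 6]
20. n8.key = false  [f.hot == true]
21. n11.cnt = 29  [terminal]
22. n5.ok = 13  [B₀.idx + 14]
23. n5.key = false  [B₁.ok > 27]
24. n14.hot = true  [terminal]
25. n15.hot = 8  [terminal]
26. n16.hot = true  [terminal]
27. n13.pre = true  [f₁.hot and f₀.hot]
28. n13.fin = true  [f₁.hot == true]
29. n13.hot = false  [not f₁.hot]
30. n17.cnt = 1  [terminal]
31. n18.hot = false  [terminal]
32. n12.key = 1  [a.cnt]
33. n12.sig = -4  [-4]
34. n0.pre = true  [D.sig > -5]
35. n0.fin = false  [B.ok > 13]
36. n0.hot = true  [B.key == false]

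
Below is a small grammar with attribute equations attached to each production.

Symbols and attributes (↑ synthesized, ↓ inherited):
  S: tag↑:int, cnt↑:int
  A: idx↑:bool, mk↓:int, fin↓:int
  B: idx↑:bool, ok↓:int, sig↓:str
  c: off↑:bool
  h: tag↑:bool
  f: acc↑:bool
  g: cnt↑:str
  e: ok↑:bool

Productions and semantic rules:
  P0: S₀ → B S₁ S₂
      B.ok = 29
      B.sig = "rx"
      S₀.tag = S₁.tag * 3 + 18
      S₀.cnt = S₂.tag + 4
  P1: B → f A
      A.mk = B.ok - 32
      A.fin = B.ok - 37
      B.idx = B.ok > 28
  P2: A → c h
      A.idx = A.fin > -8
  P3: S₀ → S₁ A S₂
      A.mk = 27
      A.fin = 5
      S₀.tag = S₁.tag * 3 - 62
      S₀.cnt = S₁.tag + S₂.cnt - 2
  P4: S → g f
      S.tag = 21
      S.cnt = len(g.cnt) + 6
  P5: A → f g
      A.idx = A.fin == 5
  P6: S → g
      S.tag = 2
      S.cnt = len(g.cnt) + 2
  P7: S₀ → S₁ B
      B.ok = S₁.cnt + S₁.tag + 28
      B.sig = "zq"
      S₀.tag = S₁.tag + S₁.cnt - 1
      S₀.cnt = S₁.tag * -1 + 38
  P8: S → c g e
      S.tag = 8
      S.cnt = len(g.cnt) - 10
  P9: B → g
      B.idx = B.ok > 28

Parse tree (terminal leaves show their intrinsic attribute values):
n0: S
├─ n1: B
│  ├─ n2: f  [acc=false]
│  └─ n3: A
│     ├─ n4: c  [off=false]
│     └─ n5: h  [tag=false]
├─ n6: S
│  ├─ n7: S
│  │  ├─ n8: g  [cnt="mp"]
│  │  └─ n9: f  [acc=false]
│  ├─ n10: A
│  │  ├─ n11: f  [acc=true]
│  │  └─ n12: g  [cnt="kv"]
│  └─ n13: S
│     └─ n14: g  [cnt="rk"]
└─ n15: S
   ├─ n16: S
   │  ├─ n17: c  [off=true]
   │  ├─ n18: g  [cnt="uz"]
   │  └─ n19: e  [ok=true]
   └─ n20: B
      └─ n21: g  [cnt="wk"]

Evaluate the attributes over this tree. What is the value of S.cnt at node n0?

1. n1.ok = 29  [29]
2. n1.sig = "rx"  ["rx"]
3. n2.acc = false  [terminal]
4. n3.mk = -3  [B.ok - 32]
5. n3.fin = -8  [B.ok - 37]
6. n4.off = false  [terminal]
7. n5.tag = false  [terminal]
8. n3.idx = false  [A.fin > -8]
9. n1.idx = true  [B.ok > 28]
10. n8.cnt = "mp"  [terminal]
11. n9.acc = false  [terminal]
12. n7.tag = 21  [21]
13. n7.cnt = 8  [len(g.cnt) + 6]
14. n10.mk = 27  [27]
15. n10.fin = 5  [5]
16. n11.acc = true  [terminal]
17. n12.cnt = "kv"  [terminal]
18. n10.idx = true  [A.fin == 5]
19. n14.cnt = "rk"  [terminal]
20. n13.tag = 2  [2]
21. n13.cnt = 4  [len(g.cnt) + 2]
22. n6.tag = 1  [S₁.tag * 3 - 62]
23. n6.cnt = 23  [S₁.tag + S₂.cnt - 2]
24. n17.off = true  [terminal]
25. n18.cnt = "uz"  [terminal]
26. n19.ok = true  [terminal]
27. n16.tag = 8  [8]
28. n16.cnt = -8  [len(g.cnt) - 10]
29. n20.ok = 28  [S₁.cnt + S₁.tag + 28]
30. n20.sig = "zq"  ["zq"]
31. n21.cnt = "wk"  [terminal]
32. n20.idx = false  [B.ok > 28]
33. n15.tag = -1  [S₁.tag + S₁.cnt - 1]
34. n15.cnt = 30  [S₁.tag * -1 + 38]
35. n0.tag = 21  [S₁.tag * 3 + 18]
36. n0.cnt = 3  [S₂.tag + 4]

3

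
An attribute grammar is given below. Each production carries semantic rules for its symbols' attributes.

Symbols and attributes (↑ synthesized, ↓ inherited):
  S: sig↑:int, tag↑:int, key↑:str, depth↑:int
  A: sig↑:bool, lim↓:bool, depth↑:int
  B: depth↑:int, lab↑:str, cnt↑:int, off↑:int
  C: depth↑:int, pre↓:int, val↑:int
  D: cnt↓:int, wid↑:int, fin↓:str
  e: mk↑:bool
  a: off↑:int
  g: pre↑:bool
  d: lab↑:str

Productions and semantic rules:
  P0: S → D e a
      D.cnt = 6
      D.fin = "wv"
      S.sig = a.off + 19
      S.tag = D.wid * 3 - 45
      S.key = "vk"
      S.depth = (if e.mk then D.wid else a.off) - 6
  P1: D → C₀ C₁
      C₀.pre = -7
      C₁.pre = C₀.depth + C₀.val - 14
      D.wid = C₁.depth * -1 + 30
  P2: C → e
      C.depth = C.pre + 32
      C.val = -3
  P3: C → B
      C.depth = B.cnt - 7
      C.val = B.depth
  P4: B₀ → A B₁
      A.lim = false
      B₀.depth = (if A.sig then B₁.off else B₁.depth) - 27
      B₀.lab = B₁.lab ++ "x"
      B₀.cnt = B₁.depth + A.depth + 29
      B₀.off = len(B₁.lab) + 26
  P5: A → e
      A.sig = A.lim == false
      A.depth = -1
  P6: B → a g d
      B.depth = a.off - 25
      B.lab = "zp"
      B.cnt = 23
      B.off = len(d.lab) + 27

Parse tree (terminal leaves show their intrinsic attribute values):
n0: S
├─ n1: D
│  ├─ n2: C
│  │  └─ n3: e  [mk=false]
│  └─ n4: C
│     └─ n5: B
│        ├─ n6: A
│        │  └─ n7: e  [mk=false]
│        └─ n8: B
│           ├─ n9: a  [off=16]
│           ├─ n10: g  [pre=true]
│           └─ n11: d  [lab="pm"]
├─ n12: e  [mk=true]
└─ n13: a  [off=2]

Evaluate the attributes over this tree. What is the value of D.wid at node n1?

1. n1.cnt = 6  [6]
2. n1.fin = "wv"  ["wv"]
3. n2.pre = -7  [-7]
4. n3.mk = false  [terminal]
5. n2.depth = 25  [C.pre + 32]
6. n2.val = -3  [-3]
7. n4.pre = 8  [C₀.depth + C₀.val - 14]
8. n6.lim = false  [false]
9. n7.mk = false  [terminal]
10. n6.sig = true  [A.lim == false]
11. n6.depth = -1  [-1]
12. n9.off = 16  [terminal]
13. n10.pre = true  [terminal]
14. n11.lab = "pm"  [terminal]
15. n8.depth = -9  [a.off - 25]
16. n8.lab = "zp"  ["zp"]
17. n8.cnt = 23  [23]
18. n8.off = 29  [len(d.lab) + 27]
19. n5.depth = 2  [(if A.sig then B₁.off else B₁.depth) - 27]
20. n5.lab = "zpx"  [B₁.lab ++ "x"]
21. n5.cnt = 19  [B₁.depth + A.depth + 29]
22. n5.off = 28  [len(B₁.lab) + 26]
23. n4.depth = 12  [B.cnt - 7]
24. n4.val = 2  [B.depth]
25. n1.wid = 18  [C₁.depth * -1 + 30]
26. n12.mk = true  [terminal]
27. n13.off = 2  [terminal]
28. n0.sig = 21  [a.off + 19]
29. n0.tag = 9  [D.wid * 3 - 45]
30. n0.key = "vk"  ["vk"]
31. n0.depth = 12  [(if e.mk then D.wid else a.off) - 6]

18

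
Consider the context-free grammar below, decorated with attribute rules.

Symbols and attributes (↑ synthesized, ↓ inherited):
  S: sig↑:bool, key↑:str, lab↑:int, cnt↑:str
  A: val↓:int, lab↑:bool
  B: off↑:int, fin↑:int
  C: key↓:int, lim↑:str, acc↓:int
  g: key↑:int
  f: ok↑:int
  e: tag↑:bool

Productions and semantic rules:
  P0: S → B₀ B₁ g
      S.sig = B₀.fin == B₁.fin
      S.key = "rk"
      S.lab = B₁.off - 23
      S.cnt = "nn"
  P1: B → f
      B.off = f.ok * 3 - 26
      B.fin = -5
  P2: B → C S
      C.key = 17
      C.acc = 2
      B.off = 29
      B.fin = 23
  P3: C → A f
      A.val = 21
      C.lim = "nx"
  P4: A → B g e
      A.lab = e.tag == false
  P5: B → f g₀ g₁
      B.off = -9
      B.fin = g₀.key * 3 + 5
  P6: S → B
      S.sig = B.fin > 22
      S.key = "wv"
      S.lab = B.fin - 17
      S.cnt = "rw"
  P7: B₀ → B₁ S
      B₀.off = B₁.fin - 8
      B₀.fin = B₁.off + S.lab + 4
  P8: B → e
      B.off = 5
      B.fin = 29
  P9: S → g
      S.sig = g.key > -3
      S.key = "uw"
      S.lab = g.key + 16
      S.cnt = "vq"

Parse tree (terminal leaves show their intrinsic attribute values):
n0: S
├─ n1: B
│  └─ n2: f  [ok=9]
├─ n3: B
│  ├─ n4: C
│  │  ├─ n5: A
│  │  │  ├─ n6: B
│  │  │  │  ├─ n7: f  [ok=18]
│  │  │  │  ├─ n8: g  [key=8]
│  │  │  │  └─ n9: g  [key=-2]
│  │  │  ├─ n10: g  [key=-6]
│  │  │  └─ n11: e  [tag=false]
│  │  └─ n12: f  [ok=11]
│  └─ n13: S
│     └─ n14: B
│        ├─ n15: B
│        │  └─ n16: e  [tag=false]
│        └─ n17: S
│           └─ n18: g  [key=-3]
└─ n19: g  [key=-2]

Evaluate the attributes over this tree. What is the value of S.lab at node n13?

5

1. n2.ok = 9  [terminal]
2. n1.off = 1  [f.ok * 3 - 26]
3. n1.fin = -5  [-5]
4. n4.key = 17  [17]
5. n4.acc = 2  [2]
6. n5.val = 21  [21]
7. n7.ok = 18  [terminal]
8. n8.key = 8  [terminal]
9. n9.key = -2  [terminal]
10. n6.off = -9  [-9]
11. n6.fin = 29  [g₀.key * 3 + 5]
12. n10.key = -6  [terminal]
13. n11.tag = false  [terminal]
14. n5.lab = true  [e.tag == false]
15. n12.ok = 11  [terminal]
16. n4.lim = "nx"  ["nx"]
17. n16.tag = false  [terminal]
18. n15.off = 5  [5]
19. n15.fin = 29  [29]
20. n18.key = -3  [terminal]
21. n17.sig = false  [g.key > -3]
22. n17.key = "uw"  ["uw"]
23. n17.lab = 13  [g.key + 16]
24. n17.cnt = "vq"  ["vq"]
25. n14.off = 21  [B₁.fin - 8]
26. n14.fin = 22  [B₁.off + S.lab + 4]
27. n13.sig = false  [B.fin > 22]
28. n13.key = "wv"  ["wv"]
29. n13.lab = 5  [B.fin - 17]
30. n13.cnt = "rw"  ["rw"]
31. n3.off = 29  [29]
32. n3.fin = 23  [23]
33. n19.key = -2  [terminal]
34. n0.sig = false  [B₀.fin == B₁.fin]
35. n0.key = "rk"  ["rk"]
36. n0.lab = 6  [B₁.off - 23]
37. n0.cnt = "nn"  ["nn"]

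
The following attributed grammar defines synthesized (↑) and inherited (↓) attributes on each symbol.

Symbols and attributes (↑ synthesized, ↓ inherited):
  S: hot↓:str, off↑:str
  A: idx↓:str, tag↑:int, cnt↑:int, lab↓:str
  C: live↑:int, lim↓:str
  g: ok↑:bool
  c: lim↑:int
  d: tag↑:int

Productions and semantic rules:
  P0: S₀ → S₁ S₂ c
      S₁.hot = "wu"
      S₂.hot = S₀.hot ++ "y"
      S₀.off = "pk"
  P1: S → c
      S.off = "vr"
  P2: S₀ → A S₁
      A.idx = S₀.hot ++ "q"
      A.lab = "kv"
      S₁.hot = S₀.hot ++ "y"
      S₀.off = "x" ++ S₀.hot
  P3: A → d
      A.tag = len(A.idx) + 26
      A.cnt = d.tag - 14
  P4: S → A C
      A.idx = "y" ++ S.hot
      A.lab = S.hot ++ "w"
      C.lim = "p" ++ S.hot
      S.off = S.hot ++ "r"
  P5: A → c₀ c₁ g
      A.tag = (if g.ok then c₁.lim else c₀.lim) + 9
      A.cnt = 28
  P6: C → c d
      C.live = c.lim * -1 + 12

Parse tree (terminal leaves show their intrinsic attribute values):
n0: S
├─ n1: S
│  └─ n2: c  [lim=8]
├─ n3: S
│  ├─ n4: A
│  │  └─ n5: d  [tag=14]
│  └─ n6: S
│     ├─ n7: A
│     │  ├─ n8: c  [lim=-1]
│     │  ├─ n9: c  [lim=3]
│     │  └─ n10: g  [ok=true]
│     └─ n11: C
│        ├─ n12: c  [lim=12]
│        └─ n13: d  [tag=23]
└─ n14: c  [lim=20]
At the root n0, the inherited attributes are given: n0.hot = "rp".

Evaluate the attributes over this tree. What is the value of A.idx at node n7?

1. n0.hot = "rp"  [given at root]
2. n1.hot = "wu"  ["wu"]
3. n2.lim = 8  [terminal]
4. n1.off = "vr"  ["vr"]
5. n3.hot = "rpy"  [S₀.hot ++ "y"]
6. n4.idx = "rpyq"  [S₀.hot ++ "q"]
7. n4.lab = "kv"  ["kv"]
8. n5.tag = 14  [terminal]
9. n4.tag = 30  [len(A.idx) + 26]
10. n4.cnt = 0  [d.tag - 14]
11. n6.hot = "rpyy"  [S₀.hot ++ "y"]
12. n7.idx = "yrpyy"  ["y" ++ S.hot]
13. n7.lab = "rpyyw"  [S.hot ++ "w"]
14. n8.lim = -1  [terminal]
15. n9.lim = 3  [terminal]
16. n10.ok = true  [terminal]
17. n7.tag = 12  [(if g.ok then c₁.lim else c₀.lim) + 9]
18. n7.cnt = 28  [28]
19. n11.lim = "prpyy"  ["p" ++ S.hot]
20. n12.lim = 12  [terminal]
21. n13.tag = 23  [terminal]
22. n11.live = 0  [c.lim * -1 + 12]
23. n6.off = "rpyyr"  [S.hot ++ "r"]
24. n3.off = "xrpy"  ["x" ++ S₀.hot]
25. n14.lim = 20  [terminal]
26. n0.off = "pk"  ["pk"]

"yrpyy"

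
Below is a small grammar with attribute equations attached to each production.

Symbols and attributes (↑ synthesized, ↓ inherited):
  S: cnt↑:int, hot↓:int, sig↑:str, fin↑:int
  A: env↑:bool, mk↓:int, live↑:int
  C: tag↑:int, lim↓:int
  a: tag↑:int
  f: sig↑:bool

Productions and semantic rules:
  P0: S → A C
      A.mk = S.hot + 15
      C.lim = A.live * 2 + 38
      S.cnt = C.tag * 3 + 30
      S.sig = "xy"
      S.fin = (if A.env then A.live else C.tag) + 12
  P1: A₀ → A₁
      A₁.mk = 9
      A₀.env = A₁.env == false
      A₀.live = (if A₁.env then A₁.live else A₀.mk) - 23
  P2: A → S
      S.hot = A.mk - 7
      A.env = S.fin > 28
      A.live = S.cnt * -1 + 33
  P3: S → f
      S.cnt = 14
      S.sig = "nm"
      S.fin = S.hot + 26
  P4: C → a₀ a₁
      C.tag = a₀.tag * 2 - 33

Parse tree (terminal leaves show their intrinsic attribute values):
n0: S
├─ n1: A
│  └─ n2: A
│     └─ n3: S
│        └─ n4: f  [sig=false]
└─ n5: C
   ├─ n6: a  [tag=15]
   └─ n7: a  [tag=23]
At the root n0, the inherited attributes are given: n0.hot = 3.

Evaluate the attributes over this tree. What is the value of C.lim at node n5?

1. n0.hot = 3  [given at root]
2. n1.mk = 18  [S.hot + 15]
3. n2.mk = 9  [9]
4. n3.hot = 2  [A.mk - 7]
5. n4.sig = false  [terminal]
6. n3.cnt = 14  [14]
7. n3.sig = "nm"  ["nm"]
8. n3.fin = 28  [S.hot + 26]
9. n2.env = false  [S.fin > 28]
10. n2.live = 19  [S.cnt * -1 + 33]
11. n1.env = true  [A₁.env == false]
12. n1.live = -5  [(if A₁.env then A₁.live else A₀.mk) - 23]
13. n5.lim = 28  [A.live * 2 + 38]
14. n6.tag = 15  [terminal]
15. n7.tag = 23  [terminal]
16. n5.tag = -3  [a₀.tag * 2 - 33]
17. n0.cnt = 21  [C.tag * 3 + 30]
18. n0.sig = "xy"  ["xy"]
19. n0.fin = 7  [(if A.env then A.live else C.tag) + 12]

28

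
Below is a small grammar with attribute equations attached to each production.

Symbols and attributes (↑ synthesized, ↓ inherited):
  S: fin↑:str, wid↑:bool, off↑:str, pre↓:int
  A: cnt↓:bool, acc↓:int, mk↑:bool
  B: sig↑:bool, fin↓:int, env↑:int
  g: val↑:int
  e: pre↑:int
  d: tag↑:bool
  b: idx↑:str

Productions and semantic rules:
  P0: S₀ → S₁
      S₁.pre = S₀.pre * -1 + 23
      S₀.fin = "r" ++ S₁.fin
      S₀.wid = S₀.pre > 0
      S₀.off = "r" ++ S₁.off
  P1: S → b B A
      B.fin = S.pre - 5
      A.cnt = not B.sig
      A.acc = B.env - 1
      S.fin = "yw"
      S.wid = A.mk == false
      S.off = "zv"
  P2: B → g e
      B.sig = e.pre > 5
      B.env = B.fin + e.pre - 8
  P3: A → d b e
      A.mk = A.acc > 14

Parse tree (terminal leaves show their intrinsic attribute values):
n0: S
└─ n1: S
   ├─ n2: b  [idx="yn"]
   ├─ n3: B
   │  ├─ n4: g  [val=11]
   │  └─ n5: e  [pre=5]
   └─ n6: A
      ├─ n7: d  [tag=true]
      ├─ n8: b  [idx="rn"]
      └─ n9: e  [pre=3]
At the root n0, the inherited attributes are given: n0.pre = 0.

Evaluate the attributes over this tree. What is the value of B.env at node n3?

15

1. n0.pre = 0  [given at root]
2. n1.pre = 23  [S₀.pre * -1 + 23]
3. n2.idx = "yn"  [terminal]
4. n3.fin = 18  [S.pre - 5]
5. n4.val = 11  [terminal]
6. n5.pre = 5  [terminal]
7. n3.sig = false  [e.pre > 5]
8. n3.env = 15  [B.fin + e.pre - 8]
9. n6.cnt = true  [not B.sig]
10. n6.acc = 14  [B.env - 1]
11. n7.tag = true  [terminal]
12. n8.idx = "rn"  [terminal]
13. n9.pre = 3  [terminal]
14. n6.mk = false  [A.acc > 14]
15. n1.fin = "yw"  ["yw"]
16. n1.wid = true  [A.mk == false]
17. n1.off = "zv"  ["zv"]
18. n0.fin = "ryw"  ["r" ++ S₁.fin]
19. n0.wid = false  [S₀.pre > 0]
20. n0.off = "rzv"  ["r" ++ S₁.off]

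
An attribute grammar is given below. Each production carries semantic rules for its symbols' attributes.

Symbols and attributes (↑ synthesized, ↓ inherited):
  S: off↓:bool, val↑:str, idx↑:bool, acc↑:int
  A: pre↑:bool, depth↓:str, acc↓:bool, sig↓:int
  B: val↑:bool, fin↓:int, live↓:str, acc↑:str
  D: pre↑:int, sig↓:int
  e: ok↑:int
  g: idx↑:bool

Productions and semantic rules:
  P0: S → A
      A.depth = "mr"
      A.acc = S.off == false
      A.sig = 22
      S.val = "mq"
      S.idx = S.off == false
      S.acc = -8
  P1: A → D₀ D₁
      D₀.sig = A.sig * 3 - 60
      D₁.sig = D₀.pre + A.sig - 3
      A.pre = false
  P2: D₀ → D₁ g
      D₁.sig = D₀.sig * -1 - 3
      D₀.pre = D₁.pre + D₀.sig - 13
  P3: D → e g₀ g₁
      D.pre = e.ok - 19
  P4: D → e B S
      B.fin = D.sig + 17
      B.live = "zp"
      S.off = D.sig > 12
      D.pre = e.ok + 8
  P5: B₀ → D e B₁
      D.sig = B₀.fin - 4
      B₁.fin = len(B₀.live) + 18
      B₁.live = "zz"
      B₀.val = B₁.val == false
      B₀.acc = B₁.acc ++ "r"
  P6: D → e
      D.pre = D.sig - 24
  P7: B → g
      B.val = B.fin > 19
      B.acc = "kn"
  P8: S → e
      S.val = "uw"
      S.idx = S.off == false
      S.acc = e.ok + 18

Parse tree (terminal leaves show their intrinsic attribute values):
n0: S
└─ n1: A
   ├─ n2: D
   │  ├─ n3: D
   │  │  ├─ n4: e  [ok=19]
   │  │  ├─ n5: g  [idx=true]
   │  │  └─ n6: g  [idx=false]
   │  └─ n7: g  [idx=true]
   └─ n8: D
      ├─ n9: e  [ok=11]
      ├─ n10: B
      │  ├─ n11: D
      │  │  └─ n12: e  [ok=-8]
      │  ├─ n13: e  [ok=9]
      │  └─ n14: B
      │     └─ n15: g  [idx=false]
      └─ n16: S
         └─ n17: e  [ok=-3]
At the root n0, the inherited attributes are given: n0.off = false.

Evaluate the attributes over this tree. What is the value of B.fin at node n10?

29

1. n0.off = false  [given at root]
2. n1.depth = "mr"  ["mr"]
3. n1.acc = true  [S.off == false]
4. n1.sig = 22  [22]
5. n2.sig = 6  [A.sig * 3 - 60]
6. n3.sig = -9  [D₀.sig * -1 - 3]
7. n4.ok = 19  [terminal]
8. n5.idx = true  [terminal]
9. n6.idx = false  [terminal]
10. n3.pre = 0  [e.ok - 19]
11. n7.idx = true  [terminal]
12. n2.pre = -7  [D₁.pre + D₀.sig - 13]
13. n8.sig = 12  [D₀.pre + A.sig - 3]
14. n9.ok = 11  [terminal]
15. n10.fin = 29  [D.sig + 17]
16. n10.live = "zp"  ["zp"]
17. n11.sig = 25  [B₀.fin - 4]
18. n12.ok = -8  [terminal]
19. n11.pre = 1  [D.sig - 24]
20. n13.ok = 9  [terminal]
21. n14.fin = 20  [len(B₀.live) + 18]
22. n14.live = "zz"  ["zz"]
23. n15.idx = false  [terminal]
24. n14.val = true  [B.fin > 19]
25. n14.acc = "kn"  ["kn"]
26. n10.val = false  [B₁.val == false]
27. n10.acc = "knr"  [B₁.acc ++ "r"]
28. n16.off = false  [D.sig > 12]
29. n17.ok = -3  [terminal]
30. n16.val = "uw"  ["uw"]
31. n16.idx = true  [S.off == false]
32. n16.acc = 15  [e.ok + 18]
33. n8.pre = 19  [e.ok + 8]
34. n1.pre = false  [false]
35. n0.val = "mq"  ["mq"]
36. n0.idx = true  [S.off == false]
37. n0.acc = -8  [-8]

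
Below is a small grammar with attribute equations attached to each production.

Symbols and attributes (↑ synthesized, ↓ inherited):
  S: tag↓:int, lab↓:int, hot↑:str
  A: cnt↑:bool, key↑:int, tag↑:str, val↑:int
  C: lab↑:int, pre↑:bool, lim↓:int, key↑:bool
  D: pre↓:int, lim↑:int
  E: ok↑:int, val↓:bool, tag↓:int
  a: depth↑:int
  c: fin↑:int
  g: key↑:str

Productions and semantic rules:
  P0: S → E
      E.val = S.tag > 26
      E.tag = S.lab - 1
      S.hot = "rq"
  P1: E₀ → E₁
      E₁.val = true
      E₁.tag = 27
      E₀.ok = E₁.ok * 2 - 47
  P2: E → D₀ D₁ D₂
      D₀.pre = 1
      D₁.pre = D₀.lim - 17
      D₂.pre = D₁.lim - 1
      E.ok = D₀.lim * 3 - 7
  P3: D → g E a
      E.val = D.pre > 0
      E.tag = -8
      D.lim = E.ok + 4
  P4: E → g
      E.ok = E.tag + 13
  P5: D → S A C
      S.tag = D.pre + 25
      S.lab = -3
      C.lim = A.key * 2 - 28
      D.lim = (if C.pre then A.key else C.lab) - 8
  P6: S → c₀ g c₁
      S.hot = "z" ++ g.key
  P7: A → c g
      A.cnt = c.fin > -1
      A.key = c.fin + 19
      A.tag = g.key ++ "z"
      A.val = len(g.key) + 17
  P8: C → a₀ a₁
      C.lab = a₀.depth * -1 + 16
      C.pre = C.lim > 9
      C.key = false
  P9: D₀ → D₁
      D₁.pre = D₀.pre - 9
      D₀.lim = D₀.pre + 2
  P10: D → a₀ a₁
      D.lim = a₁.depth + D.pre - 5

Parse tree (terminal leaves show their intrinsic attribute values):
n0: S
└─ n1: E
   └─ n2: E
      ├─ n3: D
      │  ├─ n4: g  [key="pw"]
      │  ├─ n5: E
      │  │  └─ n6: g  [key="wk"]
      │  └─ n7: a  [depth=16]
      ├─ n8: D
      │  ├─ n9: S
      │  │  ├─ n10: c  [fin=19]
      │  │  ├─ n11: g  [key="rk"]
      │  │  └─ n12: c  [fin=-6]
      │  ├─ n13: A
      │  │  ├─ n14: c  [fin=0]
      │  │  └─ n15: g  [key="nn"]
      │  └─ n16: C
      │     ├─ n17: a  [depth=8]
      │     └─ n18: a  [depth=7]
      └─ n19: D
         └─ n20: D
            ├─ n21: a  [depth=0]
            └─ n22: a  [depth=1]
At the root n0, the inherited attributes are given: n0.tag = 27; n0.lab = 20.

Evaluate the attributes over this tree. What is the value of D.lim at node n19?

1. n0.tag = 27  [given at root]
2. n0.lab = 20  [given at root]
3. n1.val = true  [S.tag > 26]
4. n1.tag = 19  [S.lab - 1]
5. n2.val = true  [true]
6. n2.tag = 27  [27]
7. n3.pre = 1  [1]
8. n4.key = "pw"  [terminal]
9. n5.val = true  [D.pre > 0]
10. n5.tag = -8  [-8]
11. n6.key = "wk"  [terminal]
12. n5.ok = 5  [E.tag + 13]
13. n7.depth = 16  [terminal]
14. n3.lim = 9  [E.ok + 4]
15. n8.pre = -8  [D₀.lim - 17]
16. n9.tag = 17  [D.pre + 25]
17. n9.lab = -3  [-3]
18. n10.fin = 19  [terminal]
19. n11.key = "rk"  [terminal]
20. n12.fin = -6  [terminal]
21. n9.hot = "zrk"  ["z" ++ g.key]
22. n14.fin = 0  [terminal]
23. n15.key = "nn"  [terminal]
24. n13.cnt = true  [c.fin > -1]
25. n13.key = 19  [c.fin + 19]
26. n13.tag = "nnz"  [g.key ++ "z"]
27. n13.val = 19  [len(g.key) + 17]
28. n16.lim = 10  [A.key * 2 - 28]
29. n17.depth = 8  [terminal]
30. n18.depth = 7  [terminal]
31. n16.lab = 8  [a₀.depth * -1 + 16]
32. n16.pre = true  [C.lim > 9]
33. n16.key = false  [false]
34. n8.lim = 11  [(if C.pre then A.key else C.lab) - 8]
35. n19.pre = 10  [D₁.lim - 1]
36. n20.pre = 1  [D₀.pre - 9]
37. n21.depth = 0  [terminal]
38. n22.depth = 1  [terminal]
39. n20.lim = -3  [a₁.depth + D.pre - 5]
40. n19.lim = 12  [D₀.pre + 2]
41. n2.ok = 20  [D₀.lim * 3 - 7]
42. n1.ok = -7  [E₁.ok * 2 - 47]
43. n0.hot = "rq"  ["rq"]

12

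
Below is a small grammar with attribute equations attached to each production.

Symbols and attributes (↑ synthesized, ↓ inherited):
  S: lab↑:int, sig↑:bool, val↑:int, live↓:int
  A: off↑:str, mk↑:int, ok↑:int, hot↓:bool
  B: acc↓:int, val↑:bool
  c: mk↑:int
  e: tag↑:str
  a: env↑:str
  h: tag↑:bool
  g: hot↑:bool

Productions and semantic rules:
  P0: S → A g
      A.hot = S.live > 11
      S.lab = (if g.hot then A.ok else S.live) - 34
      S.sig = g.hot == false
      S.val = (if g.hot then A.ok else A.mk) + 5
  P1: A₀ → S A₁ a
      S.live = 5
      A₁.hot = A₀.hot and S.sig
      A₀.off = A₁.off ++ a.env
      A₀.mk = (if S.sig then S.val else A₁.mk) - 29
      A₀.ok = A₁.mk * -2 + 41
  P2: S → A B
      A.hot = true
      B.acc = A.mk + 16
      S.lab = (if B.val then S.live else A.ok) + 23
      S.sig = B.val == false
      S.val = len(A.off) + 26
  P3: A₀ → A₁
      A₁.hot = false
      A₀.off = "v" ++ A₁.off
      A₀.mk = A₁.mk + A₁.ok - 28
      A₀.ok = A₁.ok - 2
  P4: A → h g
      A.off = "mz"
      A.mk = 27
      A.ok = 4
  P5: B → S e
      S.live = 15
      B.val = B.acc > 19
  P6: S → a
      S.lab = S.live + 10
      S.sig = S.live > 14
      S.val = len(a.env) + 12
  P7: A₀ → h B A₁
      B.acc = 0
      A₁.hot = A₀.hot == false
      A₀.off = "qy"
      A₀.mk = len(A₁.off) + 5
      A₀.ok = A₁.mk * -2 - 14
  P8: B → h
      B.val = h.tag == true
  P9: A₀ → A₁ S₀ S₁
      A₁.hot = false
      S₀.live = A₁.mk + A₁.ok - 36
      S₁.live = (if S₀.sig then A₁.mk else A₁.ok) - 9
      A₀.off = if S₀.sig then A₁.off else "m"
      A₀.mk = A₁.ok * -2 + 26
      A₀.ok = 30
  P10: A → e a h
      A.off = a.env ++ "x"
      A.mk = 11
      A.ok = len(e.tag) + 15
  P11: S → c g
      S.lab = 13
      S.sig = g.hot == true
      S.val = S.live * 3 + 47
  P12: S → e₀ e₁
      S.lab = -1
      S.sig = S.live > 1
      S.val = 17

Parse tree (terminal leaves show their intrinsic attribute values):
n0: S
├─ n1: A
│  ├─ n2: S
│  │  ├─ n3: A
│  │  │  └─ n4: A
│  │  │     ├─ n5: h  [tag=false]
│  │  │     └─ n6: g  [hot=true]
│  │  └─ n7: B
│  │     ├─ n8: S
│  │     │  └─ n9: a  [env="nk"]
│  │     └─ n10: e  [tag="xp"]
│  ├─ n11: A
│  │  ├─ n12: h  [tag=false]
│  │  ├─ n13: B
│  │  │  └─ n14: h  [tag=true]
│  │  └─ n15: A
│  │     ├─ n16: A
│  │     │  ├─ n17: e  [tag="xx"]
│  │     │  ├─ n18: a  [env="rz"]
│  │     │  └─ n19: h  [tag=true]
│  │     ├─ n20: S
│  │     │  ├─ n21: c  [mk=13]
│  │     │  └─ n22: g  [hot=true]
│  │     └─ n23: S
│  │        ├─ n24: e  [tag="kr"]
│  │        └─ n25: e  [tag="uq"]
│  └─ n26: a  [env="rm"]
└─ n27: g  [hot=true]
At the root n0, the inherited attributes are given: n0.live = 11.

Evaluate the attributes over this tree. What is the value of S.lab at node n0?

1. n0.live = 11  [given at root]
2. n1.hot = false  [S.live > 11]
3. n2.live = 5  [5]
4. n3.hot = true  [true]
5. n4.hot = false  [false]
6. n5.tag = false  [terminal]
7. n6.hot = true  [terminal]
8. n4.off = "mz"  ["mz"]
9. n4.mk = 27  [27]
10. n4.ok = 4  [4]
11. n3.off = "vmz"  ["v" ++ A₁.off]
12. n3.mk = 3  [A₁.mk + A₁.ok - 28]
13. n3.ok = 2  [A₁.ok - 2]
14. n7.acc = 19  [A.mk + 16]
15. n8.live = 15  [15]
16. n9.env = "nk"  [terminal]
17. n8.lab = 25  [S.live + 10]
18. n8.sig = true  [S.live > 14]
19. n8.val = 14  [len(a.env) + 12]
20. n10.tag = "xp"  [terminal]
21. n7.val = false  [B.acc > 19]
22. n2.lab = 25  [(if B.val then S.live else A.ok) + 23]
23. n2.sig = true  [B.val == false]
24. n2.val = 29  [len(A.off) + 26]
25. n11.hot = false  [A₀.hot and S.sig]
26. n12.tag = false  [terminal]
27. n13.acc = 0  [0]
28. n14.tag = true  [terminal]
29. n13.val = true  [h.tag == true]
30. n15.hot = true  [A₀.hot == false]
31. n16.hot = false  [false]
32. n17.tag = "xx"  [terminal]
33. n18.env = "rz"  [terminal]
34. n19.tag = true  [terminal]
35. n16.off = "rzx"  [a.env ++ "x"]
36. n16.mk = 11  [11]
37. n16.ok = 17  [len(e.tag) + 15]
38. n20.live = -8  [A₁.mk + A₁.ok - 36]
39. n21.mk = 13  [terminal]
40. n22.hot = true  [terminal]
41. n20.lab = 13  [13]
42. n20.sig = true  [g.hot == true]
43. n20.val = 23  [S.live * 3 + 47]
44. n23.live = 2  [(if S₀.sig then A₁.mk else A₁.ok) - 9]
45. n24.tag = "kr"  [terminal]
46. n25.tag = "uq"  [terminal]
47. n23.lab = -1  [-1]
48. n23.sig = true  [S.live > 1]
49. n23.val = 17  [17]
50. n15.off = "rzx"  [if S₀.sig then A₁.off else "m"]
51. n15.mk = -8  [A₁.ok * -2 + 26]
52. n15.ok = 30  [30]
53. n11.off = "qy"  ["qy"]
54. n11.mk = 8  [len(A₁.off) + 5]
55. n11.ok = 2  [A₁.mk * -2 - 14]
56. n26.env = "rm"  [terminal]
57. n1.off = "qyrm"  [A₁.off ++ a.env]
58. n1.mk = 0  [(if S.sig then S.val else A₁.mk) - 29]
59. n1.ok = 25  [A₁.mk * -2 + 41]
60. n27.hot = true  [terminal]
61. n0.lab = -9  [(if g.hot then A.ok else S.live) - 34]
62. n0.sig = false  [g.hot == false]
63. n0.val = 30  [(if g.hot then A.ok else A.mk) + 5]

-9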